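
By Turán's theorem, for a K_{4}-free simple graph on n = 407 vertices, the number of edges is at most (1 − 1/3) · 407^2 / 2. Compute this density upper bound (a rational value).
Turán density bound = (2/3) · 407^2/2 = 165649/3 ≈ 55216.3333

Turán's theorem: ex(n, K_{r+1}) is achieved by the complete r-partite Turán graph T(n, r) with parts as balanced as possible, and is at most (1 − 1/r) · n^2/2. For r = 3, n = 407: the density bound is (2/3) · 165649/2 = 165649/3 ≈ 55216.3333. The integer-valued extremum is e(T(407, 3)) = 55216, which is strictly less than the density bound 165649/3 since 3 ∤ 407 (the parts of T(407, 3) cannot all be equal).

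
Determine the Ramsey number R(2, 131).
R(2, 131) = 131

R(2, k) = k for all k ≥ 2: in a 2-colouring of K_k, either some edge is red (a red K_2) or all edges are blue (a blue K_k). And K_{130} coloured all-blue has no blue K_131, so R(2, 131) > 130. Hence R(2, 131) = 131.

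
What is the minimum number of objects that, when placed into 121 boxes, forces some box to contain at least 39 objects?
n = (39 − 1)·121 + 1 = 4599

By the generalised pigeonhole principle, to guarantee some box contains ≥ r objects we need more than (r − 1) · k objects total. Threshold: n = (r − 1) · k + 1. With r = 39 and k = 121: n = 38 · 121 + 1 = 4598 + 1 = 4599. For n = 4598 = 38 · 121, we can put exactly 38 objects in every box, avoiding 39 in any single one — so 4599 is tight.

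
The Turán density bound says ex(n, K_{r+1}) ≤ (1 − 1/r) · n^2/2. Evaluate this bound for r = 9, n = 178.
Turán density bound = (8/9) · 178^2/2 = 126736/9 ≈ 14081.7778

Turán's theorem: ex(n, K_{r+1}) is achieved by the complete r-partite Turán graph T(n, r) with parts as balanced as possible, and is at most (1 − 1/r) · n^2/2. For r = 9, n = 178: the density bound is (8/9) · 31684/2 = 126736/9 ≈ 14081.7778. The integer-valued extremum is e(T(178, 9)) = 14081, which is strictly less than the density bound 126736/9 since 9 ∤ 178 (the parts of T(178, 9) cannot all be equal).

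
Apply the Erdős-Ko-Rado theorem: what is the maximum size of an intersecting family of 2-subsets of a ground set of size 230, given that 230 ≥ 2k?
max |F| = C(229, 1) = 229

Erdős-Ko-Rado (1961): when n ≥ 2k, max |F| = C(n−1, k−1). The bound is attained by the star {A : i ∈ A} for any fixed i ∈ [n]. Here C(230−1, 2−1) = C(229, 1) = 229.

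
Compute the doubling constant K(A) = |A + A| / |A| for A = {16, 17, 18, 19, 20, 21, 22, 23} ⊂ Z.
K = |A + A| / |A| = 15/8

Enumerate A + A = {a + b : a, b ∈ A}. With |A| = 8, there are |A|^2 = 64 ordered sum pairs; collecting distinct values, A + A = {32, 33, 34, 35, 36, 37, 38, 39, 40, 41, 42, 43, 44, 45, 46}, so |A + A| = 15. Thus K = 15/8. Here |A + A| = 2|A| − 1 = 15, the minimum possible — so K = 15/8 is minimal, which holds iff A is an arithmetic progression.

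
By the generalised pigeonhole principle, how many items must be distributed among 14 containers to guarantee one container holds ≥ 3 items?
n = (3 − 1)·14 + 1 = 29

By the generalised pigeonhole principle, to guarantee some box contains ≥ r objects we need more than (r − 1) · k objects total. Threshold: n = (r − 1) · k + 1. With r = 3 and k = 14: n = 2 · 14 + 1 = 28 + 1 = 29. For n = 28 = 2 · 14, we can put exactly 2 objects in every box, avoiding 3 in any single one — so 29 is tight.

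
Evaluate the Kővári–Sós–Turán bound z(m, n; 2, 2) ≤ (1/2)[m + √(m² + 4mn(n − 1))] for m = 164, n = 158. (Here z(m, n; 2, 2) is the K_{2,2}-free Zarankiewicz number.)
z(164, 158; 2, 2) ≤ (1/2)[164 + √(164² + 4·164·158·157)] = (1/2)[164 + √16299632] = 2100.6401

Kővári–Sós–Turán: let r_1, ..., r_164 be the row sums and z = Σ r_i the total number of 1s. Each pair of columns can share at most one row with both entries 1 (else a 2×2 all-ones block appears), so Σ_i C(r_i, 2) ≤ C(158, 2) = 12403. By convexity Σ_i C(r_i, 2) ≥ 164·C(z/164, 2) = z(z − 164)/(2·164), giving z² − 164z − 164·158·157 ≤ 0 and hence z ≤ (1/2)[164 + √(26896 + 4·4068184)] = (1/2)[164 + √16299632] ≈ (1/2)(164 + 4037.2803) = 2100.6401.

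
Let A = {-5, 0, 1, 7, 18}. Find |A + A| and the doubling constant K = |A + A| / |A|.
K = |A + A| / |A| = 14/5

Enumerate A + A = {a + b : a, b ∈ A}. With |A| = 5, there are |A|^2 = 25 ordered sum pairs; collecting distinct values, A + A = {-10, -5, -4, 0, 1, 2, 7, 8, 13, 14, 18, 19, 25, 36}, so |A + A| = 14. Thus K = 14/5. For comparison, the minimum possible |A + A| over all 5-element sets is 2·5 − 1 = 9 (so min K = 9/5), attained only by arithmetic progressions.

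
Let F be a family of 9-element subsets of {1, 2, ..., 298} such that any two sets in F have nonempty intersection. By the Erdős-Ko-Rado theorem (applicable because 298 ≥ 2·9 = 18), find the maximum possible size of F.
max |F| = C(297, 8) = 1365332543512245

Erdős-Ko-Rado (1961): when n ≥ 2k, max |F| = C(n−1, k−1). The bound is attained by the star {A : i ∈ A} for any fixed i ∈ [n]. Here C(298−1, 9−1) = C(297, 8) = 1365332543512245.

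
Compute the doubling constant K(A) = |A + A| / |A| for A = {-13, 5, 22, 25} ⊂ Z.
K = |A + A| / |A| = 10/4 = 5/2

Enumerate A + A = {a + b : a, b ∈ A}. With |A| = 4, there are |A|^2 = 16 ordered sum pairs; collecting distinct values, A + A = {-26, -8, 9, 10, 12, 27, 30, 44, 47, 50}, so |A + A| = 10. Thus K = 10/4 = 5/2. For comparison, the minimum possible |A + A| over all 4-element sets is 2·4 − 1 = 7 (so min K = 7/4), attained only by arithmetic progressions.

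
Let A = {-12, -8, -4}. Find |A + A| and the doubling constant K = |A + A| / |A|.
K = |A + A| / |A| = 5/3

Enumerate A + A = {a + b : a, b ∈ A}. With |A| = 3, there are |A|^2 = 9 ordered sum pairs; collecting distinct values, A + A = {-24, -20, -16, -12, -8}, so |A + A| = 5. Thus K = 5/3. Here |A + A| = 2|A| − 1 = 5, the minimum possible — so K = 5/3 is minimal, which holds iff A is an arithmetic progression.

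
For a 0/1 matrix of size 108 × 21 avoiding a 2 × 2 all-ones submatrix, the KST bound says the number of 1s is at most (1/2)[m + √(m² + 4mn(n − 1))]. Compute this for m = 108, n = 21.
z(108, 21; 2, 2) ≤ (1/2)[108 + √(108² + 4·108·21·20)] = (1/2)[108 + √193104] = 273.718

Kővári–Sós–Turán: let r_1, ..., r_108 be the row sums and z = Σ r_i the total number of 1s. Each pair of columns can share at most one row with both entries 1 (else a 2×2 all-ones block appears), so Σ_i C(r_i, 2) ≤ C(21, 2) = 210. By convexity Σ_i C(r_i, 2) ≥ 108·C(z/108, 2) = z(z − 108)/(2·108), giving z² − 108z − 108·21·20 ≤ 0 and hence z ≤ (1/2)[108 + √(11664 + 4·45360)] = (1/2)[108 + √193104] ≈ (1/2)(108 + 439.436) = 273.718.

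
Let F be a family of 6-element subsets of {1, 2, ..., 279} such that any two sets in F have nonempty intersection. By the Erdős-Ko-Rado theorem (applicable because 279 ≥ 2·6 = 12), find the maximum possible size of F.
max |F| = C(278, 5) = 13345524830

Erdős-Ko-Rado (1961): when n ≥ 2k, max |F| = C(n−1, k−1). The bound is attained by the star {A : i ∈ A} for any fixed i ∈ [n]. Here C(279−1, 6−1) = C(278, 5) = 13345524830.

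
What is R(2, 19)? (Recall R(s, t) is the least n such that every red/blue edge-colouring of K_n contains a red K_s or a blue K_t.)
R(2, 19) = 19

R(2, k) = k for all k ≥ 2: in a 2-colouring of K_k, either some edge is red (a red K_2) or all edges are blue (a blue K_k). And K_{18} coloured all-blue has no blue K_19, so R(2, 19) > 18. Hence R(2, 19) = 19.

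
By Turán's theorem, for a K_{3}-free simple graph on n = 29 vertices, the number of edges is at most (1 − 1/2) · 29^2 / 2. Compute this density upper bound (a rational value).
Turán density bound = (1/2) · 29^2/2 = 841/4 ≈ 210.25

Turán's theorem: ex(n, K_{r+1}) is achieved by the complete r-partite Turán graph T(n, r) with parts as balanced as possible, and is at most (1 − 1/r) · n^2/2. For r = 2, n = 29: the density bound is (1/2) · 841/2 = 841/4 ≈ 210.25. The integer-valued extremum is e(T(29, 2)) = 210, which is strictly less than the density bound 841/4 since 2 ∤ 29 (the parts of T(29, 2) cannot all be equal).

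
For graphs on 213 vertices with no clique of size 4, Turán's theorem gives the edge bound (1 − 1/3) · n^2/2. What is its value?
Turán density bound = (2/3) · 213^2/2 = 15123

Turán's theorem: ex(n, K_{r+1}) is achieved by the complete r-partite Turán graph T(n, r) with parts as balanced as possible, and is at most (1 − 1/r) · n^2/2. For r = 3, n = 213: the density bound is (2/3) · 45369/2 = 15123. Since 3 ∣ 213, the Turán graph T(213, 3) has parts of equal size 71, and its edge count e(T(213, 3)) = 15123 attains the density bound exactly.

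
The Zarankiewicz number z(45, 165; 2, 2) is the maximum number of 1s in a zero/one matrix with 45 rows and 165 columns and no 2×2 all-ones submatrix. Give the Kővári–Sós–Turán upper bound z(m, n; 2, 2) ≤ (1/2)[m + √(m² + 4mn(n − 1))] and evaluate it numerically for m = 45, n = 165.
z(45, 165; 2, 2) ≤ (1/2)[45 + √(45² + 4·45·165·164)] = (1/2)[45 + √4872825] = 1126.2238

Kővári–Sós–Turán: let r_1, ..., r_45 be the row sums and z = Σ r_i the total number of 1s. Each pair of columns can share at most one row with both entries 1 (else a 2×2 all-ones block appears), so Σ_i C(r_i, 2) ≤ C(165, 2) = 13530. By convexity Σ_i C(r_i, 2) ≥ 45·C(z/45, 2) = z(z − 45)/(2·45), giving z² − 45z − 45·165·164 ≤ 0 and hence z ≤ (1/2)[45 + √(2025 + 4·1217700)] = (1/2)[45 + √4872825] ≈ (1/2)(45 + 2207.4476) = 1126.2238.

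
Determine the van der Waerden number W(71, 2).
W(71, 2) = 71 + 1 = 72

A 2-term AP is any pair of integers, so a monochromatic 2-AP exists iff some colour is used at least twice. With 71 colours, the colouring i ↦ i on {1, ..., 71} uses each colour once, avoiding any monochromatic pair, so W(71, 2) > 71. For {1, ..., 72}, pigeonhole forces two integers of the same colour, which form a monochromatic 2-AP. Hence W(71, 2) = 72.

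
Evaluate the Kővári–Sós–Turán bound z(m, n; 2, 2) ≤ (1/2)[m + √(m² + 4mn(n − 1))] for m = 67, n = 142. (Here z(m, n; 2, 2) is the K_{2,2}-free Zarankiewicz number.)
z(67, 142; 2, 2) ≤ (1/2)[67 + √(67² + 4·67·142·141)] = (1/2)[67 + √5370385] = 1192.2046

Kővári–Sós–Turán: let r_1, ..., r_67 be the row sums and z = Σ r_i the total number of 1s. Each pair of columns can share at most one row with both entries 1 (else a 2×2 all-ones block appears), so Σ_i C(r_i, 2) ≤ C(142, 2) = 10011. By convexity Σ_i C(r_i, 2) ≥ 67·C(z/67, 2) = z(z − 67)/(2·67), giving z² − 67z − 67·142·141 ≤ 0 and hence z ≤ (1/2)[67 + √(4489 + 4·1341474)] = (1/2)[67 + √5370385] ≈ (1/2)(67 + 2317.4091) = 1192.2046.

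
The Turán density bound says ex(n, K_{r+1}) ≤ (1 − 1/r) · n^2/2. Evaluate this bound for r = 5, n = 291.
Turán density bound = (4/5) · 291^2/2 = 169362/5 ≈ 33872.4

Turán's theorem: ex(n, K_{r+1}) is achieved by the complete r-partite Turán graph T(n, r) with parts as balanced as possible, and is at most (1 − 1/r) · n^2/2. For r = 5, n = 291: the density bound is (4/5) · 84681/2 = 169362/5 ≈ 33872.4. The integer-valued extremum is e(T(291, 5)) = 33872, which is strictly less than the density bound 169362/5 since 5 ∤ 291 (the parts of T(291, 5) cannot all be equal).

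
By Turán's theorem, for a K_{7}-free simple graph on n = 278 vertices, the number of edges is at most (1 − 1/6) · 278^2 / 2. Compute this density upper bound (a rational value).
Turán density bound = (5/6) · 278^2/2 = 96605/3 ≈ 32201.6667

Turán's theorem: ex(n, K_{r+1}) is achieved by the complete r-partite Turán graph T(n, r) with parts as balanced as possible, and is at most (1 − 1/r) · n^2/2. For r = 6, n = 278: the density bound is (5/6) · 77284/2 = 96605/3 ≈ 32201.6667. The integer-valued extremum is e(T(278, 6)) = 32201, which is strictly less than the density bound 96605/3 since 6 ∤ 278 (the parts of T(278, 6) cannot all be equal).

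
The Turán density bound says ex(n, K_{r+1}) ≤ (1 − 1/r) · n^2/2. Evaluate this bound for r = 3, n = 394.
Turán density bound = (2/3) · 394^2/2 = 155236/3 ≈ 51745.3333

Turán's theorem: ex(n, K_{r+1}) is achieved by the complete r-partite Turán graph T(n, r) with parts as balanced as possible, and is at most (1 − 1/r) · n^2/2. For r = 3, n = 394: the density bound is (2/3) · 155236/2 = 155236/3 ≈ 51745.3333. The integer-valued extremum is e(T(394, 3)) = 51745, which is strictly less than the density bound 155236/3 since 3 ∤ 394 (the parts of T(394, 3) cannot all be equal).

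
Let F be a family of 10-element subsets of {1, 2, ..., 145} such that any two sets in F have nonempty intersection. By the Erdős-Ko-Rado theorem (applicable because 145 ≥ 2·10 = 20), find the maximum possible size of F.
max |F| = C(144, 9) = 56849199220528

Erdős-Ko-Rado (1961): when n ≥ 2k, max |F| = C(n−1, k−1). The bound is attained by the star {A : i ∈ A} for any fixed i ∈ [n]. Here C(145−1, 10−1) = C(144, 9) = 56849199220528.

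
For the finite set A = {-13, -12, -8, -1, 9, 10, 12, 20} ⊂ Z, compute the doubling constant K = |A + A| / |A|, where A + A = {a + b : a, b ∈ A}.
K = |A + A| / |A| = 32/8 = 4

Enumerate A + A = {a + b : a, b ∈ A}. With |A| = 8, there are |A|^2 = 64 ordered sum pairs; collecting distinct values, A + A = {-26, -25, -24, -21, -20, -16, -14, -13, -9, -4, -3, -2, -1, 0, 1, 2, 4, 7, 8, 9, 11, 12, 18, 19, 20, 21, 22, 24, 29, 30, 32, 40}, so |A + A| = 32. Thus K = 32/8 = 4. For comparison, the minimum possible |A + A| over all 8-element sets is 2·8 − 1 = 15 (so min K = 15/8), attained only by arithmetic progressions.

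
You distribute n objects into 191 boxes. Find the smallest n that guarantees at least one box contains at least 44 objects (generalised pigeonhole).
n = (44 − 1)·191 + 1 = 8214

By the generalised pigeonhole principle, to guarantee some box contains ≥ r objects we need more than (r − 1) · k objects total. Threshold: n = (r − 1) · k + 1. With r = 44 and k = 191: n = 43 · 191 + 1 = 8213 + 1 = 8214. For n = 8213 = 43 · 191, we can put exactly 43 objects in every box, avoiding 44 in any single one — so 8214 is tight.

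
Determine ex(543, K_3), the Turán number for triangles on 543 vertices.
ex(543, K_3) = ⌊543^2/4⌋ = 73712

Mantel (1907): a triangle-free graph on n vertices has at most ⌊n^2/4⌋ edges, with equality for the complete bipartite graph K_{⌊n/2⌋, ⌈n/2⌉}. For n = 543: ⌊543^2/4⌋ = ⌊294849/4⌋ = 73712. The extremal graph is K_{271, 272}, which has 271·272 = 73712 edges.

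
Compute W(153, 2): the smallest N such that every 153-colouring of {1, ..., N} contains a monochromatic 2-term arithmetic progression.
W(153, 2) = 153 + 1 = 154

A 2-term AP is any pair of integers, so a monochromatic 2-AP exists iff some colour is used at least twice. With 153 colours, the colouring i ↦ i on {1, ..., 153} uses each colour once, avoiding any monochromatic pair, so W(153, 2) > 153. For {1, ..., 154}, pigeonhole forces two integers of the same colour, which form a monochromatic 2-AP. Hence W(153, 2) = 154.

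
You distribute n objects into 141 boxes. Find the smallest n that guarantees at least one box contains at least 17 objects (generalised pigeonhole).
n = (17 − 1)·141 + 1 = 2257

By the generalised pigeonhole principle, to guarantee some box contains ≥ r objects we need more than (r − 1) · k objects total. Threshold: n = (r − 1) · k + 1. With r = 17 and k = 141: n = 16 · 141 + 1 = 2256 + 1 = 2257. For n = 2256 = 16 · 141, we can put exactly 16 objects in every box, avoiding 17 in any single one — so 2257 is tight.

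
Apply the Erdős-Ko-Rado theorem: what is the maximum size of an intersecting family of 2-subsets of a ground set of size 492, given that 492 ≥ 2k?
max |F| = C(491, 1) = 491

Erdős-Ko-Rado (1961): when n ≥ 2k, max |F| = C(n−1, k−1). The bound is attained by the star {A : i ∈ A} for any fixed i ∈ [n]. Here C(492−1, 2−1) = C(491, 1) = 491.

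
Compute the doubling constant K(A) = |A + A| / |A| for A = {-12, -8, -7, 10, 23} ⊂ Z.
K = |A + A| / |A| = 15/5 = 3

Enumerate A + A = {a + b : a, b ∈ A}. With |A| = 5, there are |A|^2 = 25 ordered sum pairs; collecting distinct values, A + A = {-24, -20, -19, -16, -15, -14, -2, 2, 3, 11, 15, 16, 20, 33, 46}, so |A + A| = 15. Thus K = 15/5 = 3. For comparison, the minimum possible |A + A| over all 5-element sets is 2·5 − 1 = 9 (so min K = 9/5), attained only by arithmetic progressions.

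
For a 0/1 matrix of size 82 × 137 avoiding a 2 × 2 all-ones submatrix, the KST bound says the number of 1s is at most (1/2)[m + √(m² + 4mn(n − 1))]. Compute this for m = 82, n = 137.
z(82, 137; 2, 2) ≤ (1/2)[82 + √(82² + 4·82·137·136)] = (1/2)[82 + √6118020] = 1277.7316

Kővári–Sós–Turán: let r_1, ..., r_82 be the row sums and z = Σ r_i the total number of 1s. Each pair of columns can share at most one row with both entries 1 (else a 2×2 all-ones block appears), so Σ_i C(r_i, 2) ≤ C(137, 2) = 9316. By convexity Σ_i C(r_i, 2) ≥ 82·C(z/82, 2) = z(z − 82)/(2·82), giving z² − 82z − 82·137·136 ≤ 0 and hence z ≤ (1/2)[82 + √(6724 + 4·1527824)] = (1/2)[82 + √6118020] ≈ (1/2)(82 + 2473.4632) = 1277.7316.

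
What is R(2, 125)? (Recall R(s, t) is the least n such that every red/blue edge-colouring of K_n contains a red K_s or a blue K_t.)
R(2, 125) = 125

R(2, k) = k for all k ≥ 2: in a 2-colouring of K_k, either some edge is red (a red K_2) or all edges are blue (a blue K_k). And K_{124} coloured all-blue has no blue K_125, so R(2, 125) > 124. Hence R(2, 125) = 125.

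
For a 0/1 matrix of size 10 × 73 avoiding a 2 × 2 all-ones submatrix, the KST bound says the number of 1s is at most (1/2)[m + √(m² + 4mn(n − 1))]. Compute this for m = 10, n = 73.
z(10, 73; 2, 2) ≤ (1/2)[10 + √(10² + 4·10·73·72)] = (1/2)[10 + √210340] = 234.3142

Kővári–Sós–Turán: let r_1, ..., r_10 be the row sums and z = Σ r_i the total number of 1s. Each pair of columns can share at most one row with both entries 1 (else a 2×2 all-ones block appears), so Σ_i C(r_i, 2) ≤ C(73, 2) = 2628. By convexity Σ_i C(r_i, 2) ≥ 10·C(z/10, 2) = z(z − 10)/(2·10), giving z² − 10z − 10·73·72 ≤ 0 and hence z ≤ (1/2)[10 + √(100 + 4·52560)] = (1/2)[10 + √210340] ≈ (1/2)(10 + 458.6284) = 234.3142.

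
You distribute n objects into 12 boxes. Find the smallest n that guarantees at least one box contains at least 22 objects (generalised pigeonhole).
n = (22 − 1)·12 + 1 = 253

By the generalised pigeonhole principle, to guarantee some box contains ≥ r objects we need more than (r − 1) · k objects total. Threshold: n = (r − 1) · k + 1. With r = 22 and k = 12: n = 21 · 12 + 1 = 252 + 1 = 253. For n = 252 = 21 · 12, we can put exactly 21 objects in every box, avoiding 22 in any single one — so 253 is tight.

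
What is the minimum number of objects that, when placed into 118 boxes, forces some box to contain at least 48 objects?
n = (48 − 1)·118 + 1 = 5547

By the generalised pigeonhole principle, to guarantee some box contains ≥ r objects we need more than (r − 1) · k objects total. Threshold: n = (r − 1) · k + 1. With r = 48 and k = 118: n = 47 · 118 + 1 = 5546 + 1 = 5547. For n = 5546 = 47 · 118, we can put exactly 47 objects in every box, avoiding 48 in any single one — so 5547 is tight.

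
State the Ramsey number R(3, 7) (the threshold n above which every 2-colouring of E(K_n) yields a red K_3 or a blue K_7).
R(3, 7) = 23

Lower bound: an explicit 2-colouring of K_{22} (typically a Paley-type or other structured construction) avoids a red K_3 and a blue K_7, showing R(3, 7) > 22.
Upper bound: the simple Erdős–Szekeres recurrence only gives R(3, 7) ≤ 25; the tight bound R(3, 7) ≤ 23 requires a sharper case analysis (or computer search) of 2-colourings of K_{23}.
Hence R(3, 7) = 23.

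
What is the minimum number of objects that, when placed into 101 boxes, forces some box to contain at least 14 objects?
n = (14 − 1)·101 + 1 = 1314

By the generalised pigeonhole principle, to guarantee some box contains ≥ r objects we need more than (r − 1) · k objects total. Threshold: n = (r − 1) · k + 1. With r = 14 and k = 101: n = 13 · 101 + 1 = 1313 + 1 = 1314. For n = 1313 = 13 · 101, we can put exactly 13 objects in every box, avoiding 14 in any single one — so 1314 is tight.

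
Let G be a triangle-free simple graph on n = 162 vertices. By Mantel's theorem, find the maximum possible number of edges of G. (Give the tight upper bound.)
ex(162, K_3) = ⌊162^2/4⌋ = 6561

Mantel (1907): a triangle-free graph on n vertices has at most ⌊n^2/4⌋ edges, with equality for the complete bipartite graph K_{⌊n/2⌋, ⌈n/2⌉}. For n = 162: ⌊162^2/4⌋ = ⌊26244/4⌋ = 6561. The extremal graph is K_{81, 81}, which has 81·81 = 6561 edges.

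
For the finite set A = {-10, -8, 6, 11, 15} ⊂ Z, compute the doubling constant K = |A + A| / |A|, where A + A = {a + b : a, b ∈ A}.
K = |A + A| / |A| = 15/5 = 3

Enumerate A + A = {a + b : a, b ∈ A}. With |A| = 5, there are |A|^2 = 25 ordered sum pairs; collecting distinct values, A + A = {-20, -18, -16, -4, -2, 1, 3, 5, 7, 12, 17, 21, 22, 26, 30}, so |A + A| = 15. Thus K = 15/5 = 3. For comparison, the minimum possible |A + A| over all 5-element sets is 2·5 − 1 = 9 (so min K = 9/5), attained only by arithmetic progressions.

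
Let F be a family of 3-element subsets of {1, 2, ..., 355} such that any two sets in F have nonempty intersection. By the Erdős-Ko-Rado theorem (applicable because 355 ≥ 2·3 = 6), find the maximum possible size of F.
max |F| = C(354, 2) = 62481

Erdős-Ko-Rado (1961): when n ≥ 2k, max |F| = C(n−1, k−1). The bound is attained by the star {A : i ∈ A} for any fixed i ∈ [n]. Here C(355−1, 3−1) = C(354, 2) = 62481.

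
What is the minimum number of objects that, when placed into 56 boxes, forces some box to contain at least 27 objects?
n = (27 − 1)·56 + 1 = 1457

By the generalised pigeonhole principle, to guarantee some box contains ≥ r objects we need more than (r − 1) · k objects total. Threshold: n = (r − 1) · k + 1. With r = 27 and k = 56: n = 26 · 56 + 1 = 1456 + 1 = 1457. For n = 1456 = 26 · 56, we can put exactly 26 objects in every box, avoiding 27 in any single one — so 1457 is tight.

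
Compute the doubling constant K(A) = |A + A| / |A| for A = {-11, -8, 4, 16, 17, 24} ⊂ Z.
K = |A + A| / |A| = 20/6 = 10/3

Enumerate A + A = {a + b : a, b ∈ A}. With |A| = 6, there are |A|^2 = 36 ordered sum pairs; collecting distinct values, A + A = {-22, -19, -16, -7, -4, 5, 6, 8, 9, 13, 16, 20, 21, 28, 32, 33, 34, 40, 41, 48}, so |A + A| = 20. Thus K = 20/6 = 10/3. For comparison, the minimum possible |A + A| over all 6-element sets is 2·6 − 1 = 11 (so min K = 11/6), attained only by arithmetic progressions.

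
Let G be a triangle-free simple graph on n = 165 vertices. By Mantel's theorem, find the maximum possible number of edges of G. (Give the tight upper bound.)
ex(165, K_3) = ⌊165^2/4⌋ = 6806

Mantel (1907): a triangle-free graph on n vertices has at most ⌊n^2/4⌋ edges, with equality for the complete bipartite graph K_{⌊n/2⌋, ⌈n/2⌉}. For n = 165: ⌊165^2/4⌋ = ⌊27225/4⌋ = 6806. The extremal graph is K_{82, 83}, which has 82·83 = 6806 edges.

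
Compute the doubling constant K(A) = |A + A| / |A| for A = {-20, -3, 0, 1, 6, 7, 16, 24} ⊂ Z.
K = |A + A| / |A| = 33/8

Enumerate A + A = {a + b : a, b ∈ A}. With |A| = 8, there are |A|^2 = 64 ordered sum pairs; collecting distinct values, A + A = {-40, -23, -20, -19, -14, -13, -6, -4, -3, -2, 0, 1, 2, 3, 4, 6, 7, 8, 12, 13, 14, 16, 17, 21, 22, 23, 24, 25, 30, 31, 32, 40, 48}, so |A + A| = 33. Thus K = 33/8. For comparison, the minimum possible |A + A| over all 8-element sets is 2·8 − 1 = 15 (so min K = 15/8), attained only by arithmetic progressions.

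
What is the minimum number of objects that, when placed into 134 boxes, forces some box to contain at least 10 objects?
n = (10 − 1)·134 + 1 = 1207

By the generalised pigeonhole principle, to guarantee some box contains ≥ r objects we need more than (r − 1) · k objects total. Threshold: n = (r − 1) · k + 1. With r = 10 and k = 134: n = 9 · 134 + 1 = 1206 + 1 = 1207. For n = 1206 = 9 · 134, we can put exactly 9 objects in every box, avoiding 10 in any single one — so 1207 is tight.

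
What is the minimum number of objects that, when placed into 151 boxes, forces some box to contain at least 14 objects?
n = (14 − 1)·151 + 1 = 1964

By the generalised pigeonhole principle, to guarantee some box contains ≥ r objects we need more than (r − 1) · k objects total. Threshold: n = (r − 1) · k + 1. With r = 14 and k = 151: n = 13 · 151 + 1 = 1963 + 1 = 1964. For n = 1963 = 13 · 151, we can put exactly 13 objects in every box, avoiding 14 in any single one — so 1964 is tight.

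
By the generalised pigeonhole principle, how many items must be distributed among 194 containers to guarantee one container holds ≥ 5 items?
n = (5 − 1)·194 + 1 = 777

By the generalised pigeonhole principle, to guarantee some box contains ≥ r objects we need more than (r − 1) · k objects total. Threshold: n = (r − 1) · k + 1. With r = 5 and k = 194: n = 4 · 194 + 1 = 776 + 1 = 777. For n = 776 = 4 · 194, we can put exactly 4 objects in every box, avoiding 5 in any single one — so 777 is tight.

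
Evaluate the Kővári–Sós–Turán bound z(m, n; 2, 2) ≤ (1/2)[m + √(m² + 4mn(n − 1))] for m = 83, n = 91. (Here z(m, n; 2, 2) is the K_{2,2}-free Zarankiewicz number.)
z(83, 91; 2, 2) ≤ (1/2)[83 + √(83² + 4·83·91·90)] = (1/2)[83 + √2725969] = 867.0254

Kővári–Sós–Turán: let r_1, ..., r_83 be the row sums and z = Σ r_i the total number of 1s. Each pair of columns can share at most one row with both entries 1 (else a 2×2 all-ones block appears), so Σ_i C(r_i, 2) ≤ C(91, 2) = 4095. By convexity Σ_i C(r_i, 2) ≥ 83·C(z/83, 2) = z(z − 83)/(2·83), giving z² − 83z − 83·91·90 ≤ 0 and hence z ≤ (1/2)[83 + √(6889 + 4·679770)] = (1/2)[83 + √2725969] ≈ (1/2)(83 + 1651.0509) = 867.0254.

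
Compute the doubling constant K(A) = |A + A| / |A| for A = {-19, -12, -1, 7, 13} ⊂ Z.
K = |A + A| / |A| = 15/5 = 3

Enumerate A + A = {a + b : a, b ∈ A}. With |A| = 5, there are |A|^2 = 25 ordered sum pairs; collecting distinct values, A + A = {-38, -31, -24, -20, -13, -12, -6, -5, -2, 1, 6, 12, 14, 20, 26}, so |A + A| = 15. Thus K = 15/5 = 3. For comparison, the minimum possible |A + A| over all 5-element sets is 2·5 − 1 = 9 (so min K = 9/5), attained only by arithmetic progressions.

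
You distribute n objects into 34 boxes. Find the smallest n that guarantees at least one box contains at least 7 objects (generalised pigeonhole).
n = (7 − 1)·34 + 1 = 205

By the generalised pigeonhole principle, to guarantee some box contains ≥ r objects we need more than (r − 1) · k objects total. Threshold: n = (r − 1) · k + 1. With r = 7 and k = 34: n = 6 · 34 + 1 = 204 + 1 = 205. For n = 204 = 6 · 34, we can put exactly 6 objects in every box, avoiding 7 in any single one — so 205 is tight.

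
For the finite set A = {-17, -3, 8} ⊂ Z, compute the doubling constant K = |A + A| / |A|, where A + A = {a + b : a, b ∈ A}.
K = |A + A| / |A| = 6/3 = 2

Enumerate A + A = {a + b : a, b ∈ A}. With |A| = 3, there are |A|^2 = 9 ordered sum pairs; collecting distinct values, A + A = {-34, -20, -9, -6, 5, 16}, so |A + A| = 6. Thus K = 6/3 = 2. For comparison, the minimum possible |A + A| over all 3-element sets is 2·3 − 1 = 5 (so min K = 5/3), attained only by arithmetic progressions.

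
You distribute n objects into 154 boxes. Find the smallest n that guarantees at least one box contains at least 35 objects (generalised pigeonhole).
n = (35 − 1)·154 + 1 = 5237

By the generalised pigeonhole principle, to guarantee some box contains ≥ r objects we need more than (r − 1) · k objects total. Threshold: n = (r − 1) · k + 1. With r = 35 and k = 154: n = 34 · 154 + 1 = 5236 + 1 = 5237. For n = 5236 = 34 · 154, we can put exactly 34 objects in every box, avoiding 35 in any single one — so 5237 is tight.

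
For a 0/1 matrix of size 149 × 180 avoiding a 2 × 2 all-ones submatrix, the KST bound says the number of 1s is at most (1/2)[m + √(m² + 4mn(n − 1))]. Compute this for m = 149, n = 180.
z(149, 180; 2, 2) ≤ (1/2)[149 + √(149² + 4·149·180·179)] = (1/2)[149 + √19225321] = 2266.8344

Kővári–Sós–Turán: let r_1, ..., r_149 be the row sums and z = Σ r_i the total number of 1s. Each pair of columns can share at most one row with both entries 1 (else a 2×2 all-ones block appears), so Σ_i C(r_i, 2) ≤ C(180, 2) = 16110. By convexity Σ_i C(r_i, 2) ≥ 149·C(z/149, 2) = z(z − 149)/(2·149), giving z² − 149z − 149·180·179 ≤ 0 and hence z ≤ (1/2)[149 + √(22201 + 4·4800780)] = (1/2)[149 + √19225321] ≈ (1/2)(149 + 4384.6689) = 2266.8344.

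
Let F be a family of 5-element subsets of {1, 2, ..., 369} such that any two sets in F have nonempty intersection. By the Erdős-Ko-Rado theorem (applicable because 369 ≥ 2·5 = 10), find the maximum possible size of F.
max |F| = C(368, 4) = 751755460

The Erdős-Ko-Rado theorem states: for n ≥ 2k, an intersecting family of k-subsets of an n-element set has size at most C(n − 1, k − 1), with equality for 'star' families {A ⊆ [n] : |A| = k, i ∈ A} (fix an element i). For n = 369, k = 5: C(368, 4) = 751755460.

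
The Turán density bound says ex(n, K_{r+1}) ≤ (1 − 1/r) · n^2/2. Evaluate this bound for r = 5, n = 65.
Turán density bound = (4/5) · 65^2/2 = 1690

Turán's theorem: ex(n, K_{r+1}) is achieved by the complete r-partite Turán graph T(n, r) with parts as balanced as possible, and is at most (1 − 1/r) · n^2/2. For r = 5, n = 65: the density bound is (4/5) · 4225/2 = 1690. Since 5 ∣ 65, the Turán graph T(65, 5) has parts of equal size 13, and its edge count e(T(65, 5)) = 1690 attains the density bound exactly.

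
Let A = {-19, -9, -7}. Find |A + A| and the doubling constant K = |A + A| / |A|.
K = |A + A| / |A| = 6/3 = 2

Enumerate A + A = {a + b : a, b ∈ A}. With |A| = 3, there are |A|^2 = 9 ordered sum pairs; collecting distinct values, A + A = {-38, -28, -26, -18, -16, -14}, so |A + A| = 6. Thus K = 6/3 = 2. For comparison, the minimum possible |A + A| over all 3-element sets is 2·3 − 1 = 5 (so min K = 5/3), attained only by arithmetic progressions.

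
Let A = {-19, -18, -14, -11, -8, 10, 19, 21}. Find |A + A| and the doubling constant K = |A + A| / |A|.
K = |A + A| / |A| = 34/8 = 17/4

Enumerate A + A = {a + b : a, b ∈ A}. With |A| = 8, there are |A|^2 = 64 ordered sum pairs; collecting distinct values, A + A = {-38, -37, -36, -33, -32, -30, -29, -28, -27, -26, -25, -22, -19, -16, -9, -8, -4, -1, 0, 1, 2, 3, 5, 7, 8, 10, 11, 13, 20, 29, 31, 38, 40, 42}, so |A + A| = 34. Thus K = 34/8 = 17/4. For comparison, the minimum possible |A + A| over all 8-element sets is 2·8 − 1 = 15 (so min K = 15/8), attained only by arithmetic progressions.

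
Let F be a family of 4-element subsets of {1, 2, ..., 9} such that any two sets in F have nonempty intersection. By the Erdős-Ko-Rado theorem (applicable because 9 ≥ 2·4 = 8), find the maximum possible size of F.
max |F| = C(8, 3) = 56

The Erdős-Ko-Rado theorem states: for n ≥ 2k, an intersecting family of k-subsets of an n-element set has size at most C(n − 1, k − 1), with equality for 'star' families {A ⊆ [n] : |A| = k, i ∈ A} (fix an element i). For n = 9, k = 4: C(8, 3) = 56.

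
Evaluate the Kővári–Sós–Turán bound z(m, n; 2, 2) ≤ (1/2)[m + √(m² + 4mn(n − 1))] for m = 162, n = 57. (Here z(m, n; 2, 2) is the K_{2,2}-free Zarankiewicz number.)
z(162, 57; 2, 2) ≤ (1/2)[162 + √(162² + 4·162·57·56)] = (1/2)[162 + √2094660] = 804.647

Kővári–Sós–Turán: let r_1, ..., r_162 be the row sums and z = Σ r_i the total number of 1s. Each pair of columns can share at most one row with both entries 1 (else a 2×2 all-ones block appears), so Σ_i C(r_i, 2) ≤ C(57, 2) = 1596. By convexity Σ_i C(r_i, 2) ≥ 162·C(z/162, 2) = z(z − 162)/(2·162), giving z² − 162z − 162·57·56 ≤ 0 and hence z ≤ (1/2)[162 + √(26244 + 4·517104)] = (1/2)[162 + √2094660] ≈ (1/2)(162 + 1447.294) = 804.647.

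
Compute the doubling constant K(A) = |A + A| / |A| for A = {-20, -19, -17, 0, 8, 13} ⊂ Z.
K = |A + A| / |A| = 21/6 = 7/2

Enumerate A + A = {a + b : a, b ∈ A}. With |A| = 6, there are |A|^2 = 36 ordered sum pairs; collecting distinct values, A + A = {-40, -39, -38, -37, -36, -34, -20, -19, -17, -12, -11, -9, -7, -6, -4, 0, 8, 13, 16, 21, 26}, so |A + A| = 21. Thus K = 21/6 = 7/2. For comparison, the minimum possible |A + A| over all 6-element sets is 2·6 − 1 = 11 (so min K = 11/6), attained only by arithmetic progressions.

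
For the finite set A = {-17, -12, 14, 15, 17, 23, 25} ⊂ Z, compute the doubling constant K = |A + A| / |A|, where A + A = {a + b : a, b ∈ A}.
K = |A + A| / |A| = 27/7

Enumerate A + A = {a + b : a, b ∈ A}. With |A| = 7, there are |A|^2 = 49 ordered sum pairs; collecting distinct values, A + A = {-34, -29, -24, -3, -2, 0, 2, 3, 5, 6, 8, 11, 13, 28, 29, 30, 31, 32, 34, 37, 38, 39, 40, 42, 46, 48, 50}, so |A + A| = 27. Thus K = 27/7. For comparison, the minimum possible |A + A| over all 7-element sets is 2·7 − 1 = 13 (so min K = 13/7), attained only by arithmetic progressions.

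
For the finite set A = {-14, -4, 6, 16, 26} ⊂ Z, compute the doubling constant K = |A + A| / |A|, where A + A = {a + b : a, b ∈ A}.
K = |A + A| / |A| = 9/5

Enumerate A + A = {a + b : a, b ∈ A}. With |A| = 5, there are |A|^2 = 25 ordered sum pairs; collecting distinct values, A + A = {-28, -18, -8, 2, 12, 22, 32, 42, 52}, so |A + A| = 9. Thus K = 9/5. Here |A + A| = 2|A| − 1 = 9, the minimum possible — so K = 9/5 is minimal, which holds iff A is an arithmetic progression.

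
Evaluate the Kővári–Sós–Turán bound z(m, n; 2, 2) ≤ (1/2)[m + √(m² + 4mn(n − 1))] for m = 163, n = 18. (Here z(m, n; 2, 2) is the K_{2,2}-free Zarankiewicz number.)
z(163, 18; 2, 2) ≤ (1/2)[163 + √(163² + 4·163·18·17)] = (1/2)[163 + √226081] = 319.2399

Kővári–Sós–Turán: let r_1, ..., r_163 be the row sums and z = Σ r_i the total number of 1s. Each pair of columns can share at most one row with both entries 1 (else a 2×2 all-ones block appears), so Σ_i C(r_i, 2) ≤ C(18, 2) = 153. By convexity Σ_i C(r_i, 2) ≥ 163·C(z/163, 2) = z(z − 163)/(2·163), giving z² − 163z − 163·18·17 ≤ 0 and hence z ≤ (1/2)[163 + √(26569 + 4·49878)] = (1/2)[163 + √226081] ≈ (1/2)(163 + 475.4798) = 319.2399.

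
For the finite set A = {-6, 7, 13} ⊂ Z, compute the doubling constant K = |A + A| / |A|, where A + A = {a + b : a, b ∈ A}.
K = |A + A| / |A| = 6/3 = 2

Enumerate A + A = {a + b : a, b ∈ A}. With |A| = 3, there are |A|^2 = 9 ordered sum pairs; collecting distinct values, A + A = {-12, 1, 7, 14, 20, 26}, so |A + A| = 6. Thus K = 6/3 = 2. For comparison, the minimum possible |A + A| over all 3-element sets is 2·3 − 1 = 5 (so min K = 5/3), attained only by arithmetic progressions.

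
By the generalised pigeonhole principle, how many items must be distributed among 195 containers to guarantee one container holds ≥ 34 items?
n = (34 − 1)·195 + 1 = 6436

By the generalised pigeonhole principle, to guarantee some box contains ≥ r objects we need more than (r − 1) · k objects total. Threshold: n = (r − 1) · k + 1. With r = 34 and k = 195: n = 33 · 195 + 1 = 6435 + 1 = 6436. For n = 6435 = 33 · 195, we can put exactly 33 objects in every box, avoiding 34 in any single one — so 6436 is tight.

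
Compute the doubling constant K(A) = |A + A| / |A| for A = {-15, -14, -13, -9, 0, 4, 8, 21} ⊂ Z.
K = |A + A| / |A| = 30/8 = 15/4

Enumerate A + A = {a + b : a, b ∈ A}. With |A| = 8, there are |A|^2 = 64 ordered sum pairs; collecting distinct values, A + A = {-30, -29, -28, -27, -26, -24, -23, -22, -18, -15, -14, -13, -11, -10, -9, -7, -6, -5, -1, 0, 4, 6, 7, 8, 12, 16, 21, 25, 29, 42}, so |A + A| = 30. Thus K = 30/8 = 15/4. For comparison, the minimum possible |A + A| over all 8-element sets is 2·8 − 1 = 15 (so min K = 15/8), attained only by arithmetic progressions.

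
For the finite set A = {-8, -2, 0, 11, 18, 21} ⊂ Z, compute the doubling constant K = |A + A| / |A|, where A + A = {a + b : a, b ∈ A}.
K = |A + A| / |A| = 21/6 = 7/2

Enumerate A + A = {a + b : a, b ∈ A}. With |A| = 6, there are |A|^2 = 36 ordered sum pairs; collecting distinct values, A + A = {-16, -10, -8, -4, -2, 0, 3, 9, 10, 11, 13, 16, 18, 19, 21, 22, 29, 32, 36, 39, 42}, so |A + A| = 21. Thus K = 21/6 = 7/2. For comparison, the minimum possible |A + A| over all 6-element sets is 2·6 − 1 = 11 (so min K = 11/6), attained only by arithmetic progressions.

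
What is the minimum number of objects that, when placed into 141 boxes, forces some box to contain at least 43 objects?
n = (43 − 1)·141 + 1 = 5923

By the generalised pigeonhole principle, to guarantee some box contains ≥ r objects we need more than (r − 1) · k objects total. Threshold: n = (r − 1) · k + 1. With r = 43 and k = 141: n = 42 · 141 + 1 = 5922 + 1 = 5923. For n = 5922 = 42 · 141, we can put exactly 42 objects in every box, avoiding 43 in any single one — so 5923 is tight.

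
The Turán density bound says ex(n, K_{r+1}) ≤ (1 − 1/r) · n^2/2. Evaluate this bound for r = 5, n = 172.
Turán density bound = (4/5) · 172^2/2 = 59168/5 ≈ 11833.6

Turán's theorem: ex(n, K_{r+1}) is achieved by the complete r-partite Turán graph T(n, r) with parts as balanced as possible, and is at most (1 − 1/r) · n^2/2. For r = 5, n = 172: the density bound is (4/5) · 29584/2 = 59168/5 ≈ 11833.6. The integer-valued extremum is e(T(172, 5)) = 11833, which is strictly less than the density bound 59168/5 since 5 ∤ 172 (the parts of T(172, 5) cannot all be equal).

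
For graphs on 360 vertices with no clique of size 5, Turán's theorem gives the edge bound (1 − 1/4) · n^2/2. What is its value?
Turán density bound = (3/4) · 360^2/2 = 48600

Turán's theorem: ex(n, K_{r+1}) is achieved by the complete r-partite Turán graph T(n, r) with parts as balanced as possible, and is at most (1 − 1/r) · n^2/2. For r = 4, n = 360: the density bound is (3/4) · 129600/2 = 48600. Since 4 ∣ 360, the Turán graph T(360, 4) has parts of equal size 90, and its edge count e(T(360, 4)) = 48600 attains the density bound exactly.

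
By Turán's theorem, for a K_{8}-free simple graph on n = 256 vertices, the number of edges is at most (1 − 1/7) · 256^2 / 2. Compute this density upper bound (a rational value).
Turán density bound = (6/7) · 256^2/2 = 196608/7 ≈ 28086.8571

Turán's theorem: ex(n, K_{r+1}) is achieved by the complete r-partite Turán graph T(n, r) with parts as balanced as possible, and is at most (1 − 1/r) · n^2/2. For r = 7, n = 256: the density bound is (6/7) · 65536/2 = 196608/7 ≈ 28086.8571. The integer-valued extremum is e(T(256, 7)) = 28086, which is strictly less than the density bound 196608/7 since 7 ∤ 256 (the parts of T(256, 7) cannot all be equal).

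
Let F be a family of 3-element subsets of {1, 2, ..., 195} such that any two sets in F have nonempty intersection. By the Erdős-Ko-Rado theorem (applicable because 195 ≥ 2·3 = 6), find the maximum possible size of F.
max |F| = C(194, 2) = 18721

The Erdős-Ko-Rado theorem states: for n ≥ 2k, an intersecting family of k-subsets of an n-element set has size at most C(n − 1, k − 1), with equality for 'star' families {A ⊆ [n] : |A| = k, i ∈ A} (fix an element i). For n = 195, k = 3: C(194, 2) = 18721.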